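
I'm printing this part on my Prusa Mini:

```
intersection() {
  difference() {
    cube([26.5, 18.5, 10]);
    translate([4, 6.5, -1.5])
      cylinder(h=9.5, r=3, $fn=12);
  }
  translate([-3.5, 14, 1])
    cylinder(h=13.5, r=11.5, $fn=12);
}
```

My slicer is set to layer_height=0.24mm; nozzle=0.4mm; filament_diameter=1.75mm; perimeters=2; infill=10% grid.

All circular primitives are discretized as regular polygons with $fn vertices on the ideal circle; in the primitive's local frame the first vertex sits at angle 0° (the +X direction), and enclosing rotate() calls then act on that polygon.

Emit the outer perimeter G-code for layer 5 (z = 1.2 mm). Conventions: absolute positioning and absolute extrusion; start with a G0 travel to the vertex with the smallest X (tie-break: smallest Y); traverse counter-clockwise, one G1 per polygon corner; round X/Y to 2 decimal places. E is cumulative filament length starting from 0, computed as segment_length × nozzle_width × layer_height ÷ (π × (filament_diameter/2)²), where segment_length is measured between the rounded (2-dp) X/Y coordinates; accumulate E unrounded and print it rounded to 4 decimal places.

At z = 1.2 mm: the cube is present — its section is the full 26.5×18.5 rectangle; the r=3 cylinder at (4, 6.5) gives a regular 12-gon of circumradius 3 (constant along its height); Subtracting the remaining from the first: starting from the 26.5×18.5 cube, the r=3 cylinder at (4, 6.5) lies wholly inside it (removes its full 27.00 mm² and its 18.63 mm outline becomes a hole wall) — 1 connected region with 1 hole; the cylinder at (-3.5, 14): section is a regular 12-gon, circumradius r=11.5; After intersecting: the r=11.5 cylinder at (-3.5, 14) partially overlaps that combined region; clipping to the common part keeps 77.46 mm² — 1 connected region. The outline is a single polygon with 14 vertices. Extrusion per mm of travel: 0.4 × 0.24 / (π × 0.875²) = 0.039912. Accumulating E over each segment gives final E = 1.8075.

G0 X0.00 Y3.44 Z1.20
G1 X2.25 Y4.04 E0.0929
G1 X2.31 Y4.10 E0.0963
G1 X1.40 Y5.00 E0.1474
G1 X1.00 Y6.50 E0.2094
G1 X1.40 Y8.00 E0.2713
G1 X2.50 Y9.10 E0.3334
G1 X4.00 Y9.50 E0.3954
G1 X5.50 Y9.10 E0.4573
G1 X6.40 Y8.19 E0.5084
G1 X6.46 Y8.25 E0.5118
G1 X8.00 Y14.00 E0.7494
G1 X6.79 Y18.50 E0.9354
G1 X0.00 Y18.50 E1.2064
G1 X0.00 Y3.44 E1.8075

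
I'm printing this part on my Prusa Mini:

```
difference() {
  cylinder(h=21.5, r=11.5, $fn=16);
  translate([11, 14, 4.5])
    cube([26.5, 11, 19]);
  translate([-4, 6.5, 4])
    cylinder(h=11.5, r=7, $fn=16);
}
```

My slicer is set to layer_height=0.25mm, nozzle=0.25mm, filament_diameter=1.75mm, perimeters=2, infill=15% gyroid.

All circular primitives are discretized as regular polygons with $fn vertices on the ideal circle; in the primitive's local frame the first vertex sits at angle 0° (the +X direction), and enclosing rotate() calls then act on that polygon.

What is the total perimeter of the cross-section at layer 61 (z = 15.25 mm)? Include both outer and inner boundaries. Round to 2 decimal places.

At z = 15.25 mm: the cylinder: section is a regular 16-gon, circumradius r=11.5 (perimeter = 2·16·11.500·sin(180°/16) = 71.79 mm); the 26.5×11 cube at (11, 14) contributes its full rectangle (perimeter 75.00 mm); the r=7 cylinder at (-4, 6.5) contributes a regular 16-gon of circumradius 7 (perimeter = 2·16·7.000·sin(180°/16) = 43.70 mm); Taking the first minus the rest: starting from the r=11.5 cylinder, the 26.5×11 cube at (11, 14) misses the remaining region (no effect); the r=7 cylinder at (-4, 6.5) partially overlaps it — only the 116.04 mm² overlap (of its 150.01 mm²) is removed, clipping the outline — boundary = 82.34 mm. Overall, the cross-section is a single solid region. Total boundary length (outer) = 82.34 mm.

82.34 mm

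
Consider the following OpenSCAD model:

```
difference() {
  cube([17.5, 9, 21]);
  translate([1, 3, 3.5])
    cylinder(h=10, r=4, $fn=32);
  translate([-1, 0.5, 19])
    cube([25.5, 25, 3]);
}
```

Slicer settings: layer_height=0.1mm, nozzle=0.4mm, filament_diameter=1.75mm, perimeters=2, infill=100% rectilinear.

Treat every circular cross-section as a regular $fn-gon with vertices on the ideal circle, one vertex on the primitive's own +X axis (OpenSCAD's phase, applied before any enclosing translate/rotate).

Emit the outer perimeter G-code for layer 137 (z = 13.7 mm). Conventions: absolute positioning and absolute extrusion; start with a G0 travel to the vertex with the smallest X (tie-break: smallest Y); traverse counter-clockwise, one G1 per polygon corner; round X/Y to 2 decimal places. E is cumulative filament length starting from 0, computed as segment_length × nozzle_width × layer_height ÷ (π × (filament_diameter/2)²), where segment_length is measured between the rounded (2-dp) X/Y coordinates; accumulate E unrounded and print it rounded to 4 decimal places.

At z = 13.7 mm: the 17.5×9 cube contributes its full rectangle; the cylinder at (1, 3) does not reach this height (z outside [3.5, 13.5]); the cube at (-1, 0.5) is absent (z outside [19, 22]); Subtracting the remaining from the first: none of the subtracted shapes is present at this height, so the 17.5×9 cube is unchanged — 1 connected region. The outline is a single polygon with 4 vertices. Extrusion per mm of travel: 0.4 × 0.1 / (π × 0.875²) = 0.016630. Accumulating E over each segment gives final E = 0.8814.

G0 X0.00 Y0.00 Z13.70
G1 X17.50 Y0.00 E0.2910
G1 X17.50 Y9.00 E0.4407
G1 X0.00 Y9.00 E0.7317
G1 X0.00 Y0.00 E0.8814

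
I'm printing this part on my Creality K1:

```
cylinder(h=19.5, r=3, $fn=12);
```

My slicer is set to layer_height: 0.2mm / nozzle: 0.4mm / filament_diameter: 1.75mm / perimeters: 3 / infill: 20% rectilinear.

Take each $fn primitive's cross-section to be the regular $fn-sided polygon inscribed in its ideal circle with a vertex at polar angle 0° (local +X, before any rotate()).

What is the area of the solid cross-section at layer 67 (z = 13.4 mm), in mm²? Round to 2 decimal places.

27.00 mm²

At z = 13.4 mm: the r=3 cylinder gives a regular 12-gon of circumradius 3 (constant along its height) (area = (12/2)·3.000²·sin(360°/12) = 27.00 mm²). Overall, the cross-section is a single solid region. Net area = 27.00 mm².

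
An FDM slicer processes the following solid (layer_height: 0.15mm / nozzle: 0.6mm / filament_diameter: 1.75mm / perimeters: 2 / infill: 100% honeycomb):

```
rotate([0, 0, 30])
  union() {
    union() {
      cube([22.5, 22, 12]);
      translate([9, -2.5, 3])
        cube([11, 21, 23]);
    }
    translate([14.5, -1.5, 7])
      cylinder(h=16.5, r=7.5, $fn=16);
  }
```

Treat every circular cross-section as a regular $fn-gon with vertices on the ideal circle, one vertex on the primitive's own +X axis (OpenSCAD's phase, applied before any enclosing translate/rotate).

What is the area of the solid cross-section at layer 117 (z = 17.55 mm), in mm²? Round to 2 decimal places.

At z = 17.55 mm: the cube is not intersected at this z (z outside [0, 12]); the 11×21 cube at (9, -2.5) contributes its full rectangle (area 231.00 mm²); Merging all regions: only the 11×21 cube at (9, -2.5) is present, so the union is just that shape — area = 231.00 mm²; the cylinder at (14.5, -1.5): section is a regular 16-gon, circumradius r=7.5 (area = (16/2)·7.500²·sin(360°/16) = 172.21 mm²); Combining (union): the regions partially overlap — summed areas 403.21 mm² minus the doubly-counted overlap 84.21 mm² gives 319.00 mm² — area = 319.00 mm²; (rotated 30° about Z; rotation is an isometry so areas/perimeters/island counts are preserved). Overall, the cross-section is a single solid region. Net area = 319.00 mm².

319.00 mm²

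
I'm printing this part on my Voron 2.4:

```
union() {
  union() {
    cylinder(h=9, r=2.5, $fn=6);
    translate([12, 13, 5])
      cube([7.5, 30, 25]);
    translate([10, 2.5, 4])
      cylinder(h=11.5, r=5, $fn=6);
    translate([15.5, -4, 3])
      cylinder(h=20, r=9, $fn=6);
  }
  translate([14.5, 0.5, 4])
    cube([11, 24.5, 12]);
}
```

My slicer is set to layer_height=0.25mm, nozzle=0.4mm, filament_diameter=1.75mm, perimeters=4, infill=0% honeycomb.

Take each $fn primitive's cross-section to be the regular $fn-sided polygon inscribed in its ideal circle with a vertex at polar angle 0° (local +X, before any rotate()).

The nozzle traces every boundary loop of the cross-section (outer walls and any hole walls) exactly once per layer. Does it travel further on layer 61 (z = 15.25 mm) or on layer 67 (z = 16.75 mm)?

layer 61 (z = 15.25 mm)

Layer 61 (z = 15.25): the cylinder does not reach this height (z outside [0, 9]); the 7.5×30 cube at (12, 13) contributes its full rectangle (perimeter 75.00 mm); the r=5 cylinder at (10, 2.5) contributes a regular 6-gon of circumradius 5 (perimeter = 2·6·5.000·sin(180°/6) = 30.00 mm); the r=9 cylinder at (15.5, -4) contributes a regular 6-gon of circumradius 9 (perimeter = 2·6·9.000·sin(180°/6) = 54.00 mm); Merging all regions: the regions partially overlap (shared area 25.73 mm²), so the edge portions inside another operand are dropped and the merged outline is re-measured after clipping — boundary = 138.01 mm; the 11×24.5 cube at (14.5, 0.5) contributes its full rectangle (perimeter 71.00 mm); Merging all regions: the regions partially overlap (shared area 81.25 mm²), so the edge portions inside another operand are dropped and the merged outline is re-measured after clipping — boundary = 155.01 mm. So its perimeter = 155.01 mm. Layer 67 (z = 16.75): the cylinder does not reach this height (z outside [0, 9]); the 7.5×30 cube at (12, 13) contributes its full rectangle (perimeter 75.00 mm); the cylinder at (10, 2.5) is not intersected at this z (z outside [4, 15.5]); the r=9 cylinder at (15.5, -4) gives a regular 6-gon of circumradius 9 (constant along its height) (perimeter = 2·6·9.000·sin(180°/6) = 54.00 mm); Combining (union): the 2 present regions are separate (no shared area or edge), so areas and boundary lengths simply add and each stays a separate island — boundary = 129.00 mm; the cube at (14.5, 0.5) does not reach this height (z outside [4, 16]); Taking the union: only that combined region is present, so the union is just that shape — boundary = 129.00 mm. So its perimeter = 129.00 mm. Layer 61 is larger (155.01 vs 129.00 mm).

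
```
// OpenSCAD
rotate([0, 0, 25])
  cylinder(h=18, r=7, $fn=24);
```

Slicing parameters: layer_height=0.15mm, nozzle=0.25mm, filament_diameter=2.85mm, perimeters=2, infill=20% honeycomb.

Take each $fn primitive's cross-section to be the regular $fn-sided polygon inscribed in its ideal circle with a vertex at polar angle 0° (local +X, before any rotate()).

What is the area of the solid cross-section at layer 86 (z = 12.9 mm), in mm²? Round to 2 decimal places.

At z = 12.9 mm: the cylinder: section is a regular 24-gon, circumradius r=7 (area = (24/2)·7.000²·sin(360°/24) = 152.19 mm²); (whole slice rotated 25° about Z — lengths, areas and connectivity unchanged). Overall, the cross-section is a single solid region. Net area = 152.19 mm².

152.19 mm²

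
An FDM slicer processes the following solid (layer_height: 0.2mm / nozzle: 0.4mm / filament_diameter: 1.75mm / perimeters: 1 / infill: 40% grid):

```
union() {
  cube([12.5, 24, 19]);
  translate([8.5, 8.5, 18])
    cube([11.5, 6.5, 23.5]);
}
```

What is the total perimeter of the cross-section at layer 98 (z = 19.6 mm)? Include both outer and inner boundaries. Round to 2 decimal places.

At z = 19.6 mm: the cube does not reach this height (z outside [0, 19]); the 11.5×6.5 cube at (8.5, 8.5) contributes its full rectangle (perimeter 36.00 mm); Combining (union): only the 11.5×6.5 cube at (8.5, 8.5) is present, so the union is just that shape — boundary = 36.00 mm. Overall, the cross-section is a single solid region. Total boundary length (outer) = 36.00 mm.

36.00 mm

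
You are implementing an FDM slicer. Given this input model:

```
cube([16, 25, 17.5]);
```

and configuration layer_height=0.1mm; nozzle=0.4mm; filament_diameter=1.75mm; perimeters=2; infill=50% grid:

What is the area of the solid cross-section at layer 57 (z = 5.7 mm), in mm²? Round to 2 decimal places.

At z = 5.7 mm: the cube (footprint 16×25) is included at this height (area 400.00 mm²). Overall, the cross-section is a single solid region. Net area = 400.00 mm².

400.00 mm²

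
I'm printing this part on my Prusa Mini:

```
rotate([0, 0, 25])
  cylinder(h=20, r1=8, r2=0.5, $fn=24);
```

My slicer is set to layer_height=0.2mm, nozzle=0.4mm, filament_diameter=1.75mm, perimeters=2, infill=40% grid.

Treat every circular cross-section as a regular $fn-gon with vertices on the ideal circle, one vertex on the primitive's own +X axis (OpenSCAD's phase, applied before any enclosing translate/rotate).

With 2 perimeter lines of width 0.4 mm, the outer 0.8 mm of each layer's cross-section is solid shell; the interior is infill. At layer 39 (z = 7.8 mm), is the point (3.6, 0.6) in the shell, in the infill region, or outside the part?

infill

At z = 7.8 mm: the cone contributes a regular 24-gon of circumradius 5.075 (interpolated between r1=8 and r2=0.5 at t=0.390); (rotated 25° about Z; rotation is an isometry so areas/perimeters/island counts are preserved). Overall, the cross-section is a single solid region. Undo the 25° rotation: the query point maps to (3.516, -0.978) in the un-rotated model frame. The nearest boundary edge runs (4.40, -2.54)→(4.90, -1.31); distance from the point to it = 1.41 mm. The point is inside the cross-section and 1.41 mm from the nearest boundary — more than the 0.8 mm shell width (2 × 0.4), so it's in the infill interior.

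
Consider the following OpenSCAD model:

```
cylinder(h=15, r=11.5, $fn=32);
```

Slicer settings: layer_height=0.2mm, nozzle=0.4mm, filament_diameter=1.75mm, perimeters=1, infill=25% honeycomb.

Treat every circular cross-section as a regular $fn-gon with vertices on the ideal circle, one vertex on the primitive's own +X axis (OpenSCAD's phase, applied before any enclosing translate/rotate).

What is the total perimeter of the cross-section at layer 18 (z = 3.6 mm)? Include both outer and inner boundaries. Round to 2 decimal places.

At z = 3.6 mm: the r=11.5 cylinder gives a regular 32-gon of circumradius 11.5 (constant along its height) (perimeter = 2·32·11.500·sin(180°/32) = 72.14 mm). Overall, the cross-section is a single solid region. Total boundary length (outer) = 72.14 mm.

72.14 mm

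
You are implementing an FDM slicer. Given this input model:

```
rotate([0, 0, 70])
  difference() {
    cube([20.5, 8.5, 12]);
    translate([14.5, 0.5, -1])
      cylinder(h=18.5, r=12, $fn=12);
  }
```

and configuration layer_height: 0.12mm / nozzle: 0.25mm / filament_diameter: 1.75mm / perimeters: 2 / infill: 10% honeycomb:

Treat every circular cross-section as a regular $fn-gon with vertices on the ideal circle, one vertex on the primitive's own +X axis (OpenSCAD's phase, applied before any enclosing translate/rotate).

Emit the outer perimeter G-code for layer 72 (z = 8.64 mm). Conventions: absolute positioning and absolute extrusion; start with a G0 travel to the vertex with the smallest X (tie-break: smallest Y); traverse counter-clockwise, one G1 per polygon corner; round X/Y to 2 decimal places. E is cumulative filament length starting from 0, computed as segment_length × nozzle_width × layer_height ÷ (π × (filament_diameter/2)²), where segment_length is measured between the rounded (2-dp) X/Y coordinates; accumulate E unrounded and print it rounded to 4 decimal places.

G0 X-7.99 Y2.91 Z8.64
G1 X0.00 Y0.00 E0.1061
G1 X0.90 Y2.48 E0.1390
G1 X0.39 Y2.52 E0.1453
G1 X-4.70 Y6.08 E0.2228
G1 X-5.90 Y8.65 E0.2582
G1 X-7.99 Y2.91 E0.3344

At z = 8.64 mm: the cube is present — its section is the full 20.5×8.5 rectangle; the r=12 cylinder at (14.5, 0.5) contributes a regular 12-gon of circumradius 12; Subtracting the remaining from the first: starting from the 20.5×8.5 cube, the r=12 cylinder at (14.5, 0.5) partially overlaps it — only the 142.93 mm² overlap (of its 432.00 mm²) is removed, clipping the outline — 1 connected region; (whole slice rotated 70° about Z — lengths, areas and connectivity unchanged). The outline is a single polygon with 6 vertices. Extrusion per mm of travel: 0.25 × 0.12 / (π × 0.875²) = 0.012473. Accumulating E over each segment gives final E = 0.3344.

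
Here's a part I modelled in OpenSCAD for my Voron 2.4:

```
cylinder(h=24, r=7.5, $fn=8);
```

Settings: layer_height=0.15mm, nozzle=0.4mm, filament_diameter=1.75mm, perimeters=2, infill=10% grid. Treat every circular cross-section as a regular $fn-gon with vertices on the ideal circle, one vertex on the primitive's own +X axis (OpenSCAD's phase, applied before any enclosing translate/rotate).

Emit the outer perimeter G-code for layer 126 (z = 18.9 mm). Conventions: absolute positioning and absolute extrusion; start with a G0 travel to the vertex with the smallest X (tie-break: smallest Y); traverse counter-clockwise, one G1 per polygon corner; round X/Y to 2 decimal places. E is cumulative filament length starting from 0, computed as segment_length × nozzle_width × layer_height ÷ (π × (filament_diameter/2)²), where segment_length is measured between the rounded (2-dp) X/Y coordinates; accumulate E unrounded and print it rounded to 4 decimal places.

At z = 18.9 mm: the cylinder: section is a regular 8-gon, circumradius r=7.5. The outline is a single polygon with 8 vertices. Extrusion per mm of travel: 0.4 × 0.15 / (π × 0.875²) = 0.024945. Accumulating E over each segment gives final E = 1.1452.

G0 X-7.50 Y0.00 Z18.90
G1 X-5.30 Y-5.30 E0.1431
G1 X0.00 Y-7.50 E0.2863
G1 X5.30 Y-5.30 E0.4294
G1 X7.50 Y0.00 E0.5726
G1 X5.30 Y5.30 E0.7157
G1 X0.00 Y7.50 E0.8589
G1 X-5.30 Y5.30 E1.0020
G1 X-7.50 Y0.00 E1.1452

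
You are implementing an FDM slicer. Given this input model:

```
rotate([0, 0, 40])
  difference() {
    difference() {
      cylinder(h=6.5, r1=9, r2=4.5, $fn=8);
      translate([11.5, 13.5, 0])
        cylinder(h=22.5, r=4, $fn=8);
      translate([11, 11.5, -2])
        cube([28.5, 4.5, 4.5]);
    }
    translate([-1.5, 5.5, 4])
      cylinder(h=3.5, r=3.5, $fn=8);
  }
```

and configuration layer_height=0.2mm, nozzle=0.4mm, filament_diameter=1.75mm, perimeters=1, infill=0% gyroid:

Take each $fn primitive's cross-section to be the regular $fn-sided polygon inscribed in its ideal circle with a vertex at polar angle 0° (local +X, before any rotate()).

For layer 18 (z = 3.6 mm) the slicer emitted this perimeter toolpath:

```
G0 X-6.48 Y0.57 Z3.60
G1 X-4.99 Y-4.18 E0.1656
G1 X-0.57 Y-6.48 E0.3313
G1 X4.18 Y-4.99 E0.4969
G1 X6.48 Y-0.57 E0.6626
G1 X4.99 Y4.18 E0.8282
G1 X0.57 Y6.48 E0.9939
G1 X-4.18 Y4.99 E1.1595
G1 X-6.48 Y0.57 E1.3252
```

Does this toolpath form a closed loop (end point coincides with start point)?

Start point (G0): (-6.48, 0.57). End point (last G1): the path returns to the start — closed.

yes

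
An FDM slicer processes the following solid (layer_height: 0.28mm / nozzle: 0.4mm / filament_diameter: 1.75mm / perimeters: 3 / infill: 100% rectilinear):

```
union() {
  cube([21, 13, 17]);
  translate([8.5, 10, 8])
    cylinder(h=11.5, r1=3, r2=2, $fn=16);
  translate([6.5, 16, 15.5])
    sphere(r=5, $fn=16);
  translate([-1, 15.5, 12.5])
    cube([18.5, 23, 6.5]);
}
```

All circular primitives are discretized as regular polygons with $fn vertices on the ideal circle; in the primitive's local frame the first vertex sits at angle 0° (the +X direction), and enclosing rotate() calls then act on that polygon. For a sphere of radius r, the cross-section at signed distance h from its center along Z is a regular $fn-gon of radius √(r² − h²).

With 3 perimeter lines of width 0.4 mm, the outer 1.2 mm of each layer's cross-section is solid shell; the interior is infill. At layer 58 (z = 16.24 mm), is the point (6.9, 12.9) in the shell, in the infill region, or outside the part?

infill

At z = 16.24 mm: the 21×13 cube contributes its full rectangle; the cone at (8.5, 10) (r1=3→r2=2) has section circumradius 2.283 here — a regular 16-gon; the r=5 sphere at (6.5, 16) slices to a regular 16-gon of circumradius 4.945 (√(r²−h²) with h=0.74 from center); the 18.5×23 cube at (-1, 15.5) contributes its full rectangle; Combining (union): the regions partially overlap (shared area 68.42 mm²), so overlapping operands fuse into one piece — 1 connected region. Overall, the cross-section is a single solid region. The nearest boundary edge runs (11.07, 14.11)→(10.33, 13.00); distance from the point to it = 3.43 mm. The point is inside the cross-section and 3.43 mm from the nearest boundary — more than the 1.2 mm shell width (3 × 0.4), so it's in the infill interior.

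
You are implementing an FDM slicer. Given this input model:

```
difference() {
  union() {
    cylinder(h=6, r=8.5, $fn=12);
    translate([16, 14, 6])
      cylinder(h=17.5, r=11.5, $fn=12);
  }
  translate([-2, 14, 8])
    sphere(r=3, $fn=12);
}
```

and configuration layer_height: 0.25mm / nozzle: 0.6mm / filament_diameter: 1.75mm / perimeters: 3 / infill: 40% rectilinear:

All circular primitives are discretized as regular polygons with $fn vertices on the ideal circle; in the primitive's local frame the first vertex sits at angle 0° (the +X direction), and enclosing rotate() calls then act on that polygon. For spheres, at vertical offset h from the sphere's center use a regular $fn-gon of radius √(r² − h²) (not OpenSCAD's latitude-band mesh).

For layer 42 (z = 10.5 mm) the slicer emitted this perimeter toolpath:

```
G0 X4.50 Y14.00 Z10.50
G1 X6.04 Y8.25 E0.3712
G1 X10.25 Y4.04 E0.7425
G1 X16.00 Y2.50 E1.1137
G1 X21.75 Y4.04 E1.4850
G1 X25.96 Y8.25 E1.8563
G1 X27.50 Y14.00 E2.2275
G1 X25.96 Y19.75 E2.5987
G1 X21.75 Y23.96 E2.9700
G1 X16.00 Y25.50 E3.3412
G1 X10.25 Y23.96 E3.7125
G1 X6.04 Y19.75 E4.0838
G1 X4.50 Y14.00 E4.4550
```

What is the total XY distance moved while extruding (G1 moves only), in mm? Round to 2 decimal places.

Sum the Euclidean lengths of each G1 segment: total = 71.44 mm.

71.44 mm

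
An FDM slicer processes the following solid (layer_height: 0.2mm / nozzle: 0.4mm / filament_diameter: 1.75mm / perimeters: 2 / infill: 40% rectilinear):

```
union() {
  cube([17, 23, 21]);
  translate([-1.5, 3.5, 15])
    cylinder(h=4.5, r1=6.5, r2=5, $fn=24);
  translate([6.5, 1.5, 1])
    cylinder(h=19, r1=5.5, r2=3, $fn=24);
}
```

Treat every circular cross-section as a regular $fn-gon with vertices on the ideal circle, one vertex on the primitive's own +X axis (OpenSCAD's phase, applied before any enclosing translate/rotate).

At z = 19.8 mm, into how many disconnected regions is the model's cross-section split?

At z = 19.8 mm: the cube is present — its section is the full 17×23 rectangle; the cone at (-1.5, 3.5) does not reach this height (z outside [15, 19.5]); the cone at (6.5, 1.5) (r1=5.5→r2=3) has section circumradius 3.026 here — a regular 24-gon; Combining (union): the regions partially overlap (shared area 22.86 mm²), so overlapping operands fuse into one piece — 1 connected region. The result has 1 disconnected region.

1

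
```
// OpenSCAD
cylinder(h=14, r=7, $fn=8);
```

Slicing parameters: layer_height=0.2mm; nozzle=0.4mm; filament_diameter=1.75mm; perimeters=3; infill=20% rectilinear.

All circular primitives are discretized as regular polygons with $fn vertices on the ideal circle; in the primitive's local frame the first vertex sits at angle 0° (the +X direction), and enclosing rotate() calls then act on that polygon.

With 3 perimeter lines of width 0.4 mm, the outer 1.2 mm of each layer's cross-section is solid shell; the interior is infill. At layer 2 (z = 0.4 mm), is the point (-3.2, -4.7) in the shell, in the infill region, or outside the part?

At z = 0.4 mm: the r=7 cylinder gives a regular 8-gon of circumradius 7 (constant along its height). Overall, the cross-section is a single solid region. The nearest boundary edge runs (-4.95, -4.95)→(-0.00, -7.00); distance from the point to it = 0.90 mm. The point is inside the cross-section, 0.90 mm from the nearest boundary — within the 1.2 mm shell band (3 × 0.4).

shell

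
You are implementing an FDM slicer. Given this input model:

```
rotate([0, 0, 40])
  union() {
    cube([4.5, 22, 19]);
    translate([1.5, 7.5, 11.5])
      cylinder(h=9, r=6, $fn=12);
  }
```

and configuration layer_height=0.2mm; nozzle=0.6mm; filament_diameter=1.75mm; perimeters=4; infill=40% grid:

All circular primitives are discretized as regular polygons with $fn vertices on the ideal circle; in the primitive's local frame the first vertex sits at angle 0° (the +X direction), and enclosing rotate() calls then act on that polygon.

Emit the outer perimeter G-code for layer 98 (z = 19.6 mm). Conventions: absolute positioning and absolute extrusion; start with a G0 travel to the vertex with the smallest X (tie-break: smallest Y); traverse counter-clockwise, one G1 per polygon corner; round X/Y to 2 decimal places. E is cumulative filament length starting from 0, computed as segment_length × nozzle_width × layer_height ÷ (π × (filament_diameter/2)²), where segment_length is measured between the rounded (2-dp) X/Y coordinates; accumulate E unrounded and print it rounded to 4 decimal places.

G0 X-9.58 Y5.67 Z19.60
G1 X-8.27 Y2.85 E0.1551
G1 X-5.72 Y1.07 E0.3103
G1 X-2.63 Y0.80 E0.4650
G1 X0.18 Y2.11 E0.6197
G1 X1.97 Y4.66 E0.7751
G1 X2.24 Y7.75 E0.9299
G1 X0.92 Y10.57 E1.0852
G1 X-1.62 Y12.35 E1.2400
G1 X-4.71 Y12.62 E1.3947
G1 X-7.53 Y11.31 E1.5498
G1 X-9.31 Y8.76 E1.7050
G1 X-9.58 Y5.67 E1.8597

At z = 19.6 mm: the cube is not intersected at this z (z outside [0, 19]); the r=6 cylinder at (1.5, 7.5) gives a regular 12-gon of circumradius 6 (constant along its height); Merging all regions: only the r=6 cylinder at (1.5, 7.5) is present, so the union is just that shape — 1 connected region; (whole slice rotated 40° about Z — lengths, areas and connectivity unchanged). The outline is a single polygon with 12 vertices. Extrusion per mm of travel: 0.6 × 0.2 / (π × 0.875²) = 0.049890. Accumulating E over each segment gives final E = 1.8597.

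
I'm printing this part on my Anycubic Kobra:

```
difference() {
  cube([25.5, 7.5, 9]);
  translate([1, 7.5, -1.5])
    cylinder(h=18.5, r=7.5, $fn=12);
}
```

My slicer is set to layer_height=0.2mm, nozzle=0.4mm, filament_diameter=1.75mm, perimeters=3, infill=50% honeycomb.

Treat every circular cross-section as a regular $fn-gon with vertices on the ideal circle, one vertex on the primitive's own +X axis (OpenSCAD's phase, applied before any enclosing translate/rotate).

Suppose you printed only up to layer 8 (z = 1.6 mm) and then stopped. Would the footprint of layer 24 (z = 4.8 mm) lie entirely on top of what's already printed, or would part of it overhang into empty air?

Compare the two slices. At z = 1.6: the cube (footprint 25.5×7.5) is included at this height (area 191.25 mm²); the cylinder at (1, 7.5): section is a regular 12-gon, circumradius r=7.5 (area = (12/2)·7.500²·sin(360°/12) = 168.75 mm²); Taking the first minus the rest: starting from the 25.5×7.5 cube (191.25 mm²), the r=7.5 cylinder at (1, 7.5) partially overlaps it — only the 49.55 mm² overlap (of its 168.75 mm²) is removed, clipping the outline — area = 141.70 mm². At z = 4.8: the cube (footprint 25.5×7.5) is included at this height (area 191.25 mm²); the r=7.5 cylinder at (1, 7.5) contributes a regular 12-gon of circumradius 7.5 (area = (12/2)·7.500²·sin(360°/12) = 168.75 mm²); Subtracting the remaining from the first: starting from the 25.5×7.5 cube (191.25 mm²), the r=7.5 cylinder at (1, 7.5) partially overlaps it — only the 49.55 mm² overlap (of its 168.75 mm²) is removed, clipping the outline — area = 141.70 mm². Checking containment: the cross-section at z = 4.8 is a subset of the cross-section at z = 1.6.

entirely on top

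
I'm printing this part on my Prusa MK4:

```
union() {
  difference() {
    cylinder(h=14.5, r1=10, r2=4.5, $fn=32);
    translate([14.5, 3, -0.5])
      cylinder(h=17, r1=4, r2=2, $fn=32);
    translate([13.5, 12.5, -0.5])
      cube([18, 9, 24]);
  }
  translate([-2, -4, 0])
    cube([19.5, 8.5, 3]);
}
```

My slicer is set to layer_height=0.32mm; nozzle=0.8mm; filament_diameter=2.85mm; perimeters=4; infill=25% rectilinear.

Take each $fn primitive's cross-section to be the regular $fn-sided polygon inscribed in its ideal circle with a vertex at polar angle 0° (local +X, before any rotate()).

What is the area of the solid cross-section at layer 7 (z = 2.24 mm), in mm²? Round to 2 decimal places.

At z = 2.24 mm: the cone: at t=0.154 of its height the radius interpolates to r₁+(r₂−r₁)t = 9.150, giving a regular 32-gon of that circumradius (area = (32/2)·9.150²·sin(360°/32) = 261.35 mm²); the cone at (14.5, 3) contributes a regular 32-gon of circumradius 3.678 (interpolated between r1=4 and r2=2 at t=0.161) (area = (32/2)·3.678²·sin(360°/32) = 42.22 mm²); the cube at (13.5, 12.5) (footprint 18×9) is included at this height (area 162.00 mm²); After the difference (first − rest): starting from the cone (261.35 mm²), the cone at (14.5, 3) misses the remaining region (no effect); the 18×9 cube at (13.5, 12.5) misses the remaining region (no effect) — area = 261.35 mm²; the cube at (-2, -4) is present — its section is the full 19.5×8.5 rectangle (area 165.75 mm²); Merging all regions: the regions partially overlap — summed areas 427.10 mm² minus the doubly-counted overlap 91.59 mm² gives 335.51 mm² — area = 335.51 mm². Overall, the cross-section is a single solid region. Net area = 335.51 mm².

335.51 mm²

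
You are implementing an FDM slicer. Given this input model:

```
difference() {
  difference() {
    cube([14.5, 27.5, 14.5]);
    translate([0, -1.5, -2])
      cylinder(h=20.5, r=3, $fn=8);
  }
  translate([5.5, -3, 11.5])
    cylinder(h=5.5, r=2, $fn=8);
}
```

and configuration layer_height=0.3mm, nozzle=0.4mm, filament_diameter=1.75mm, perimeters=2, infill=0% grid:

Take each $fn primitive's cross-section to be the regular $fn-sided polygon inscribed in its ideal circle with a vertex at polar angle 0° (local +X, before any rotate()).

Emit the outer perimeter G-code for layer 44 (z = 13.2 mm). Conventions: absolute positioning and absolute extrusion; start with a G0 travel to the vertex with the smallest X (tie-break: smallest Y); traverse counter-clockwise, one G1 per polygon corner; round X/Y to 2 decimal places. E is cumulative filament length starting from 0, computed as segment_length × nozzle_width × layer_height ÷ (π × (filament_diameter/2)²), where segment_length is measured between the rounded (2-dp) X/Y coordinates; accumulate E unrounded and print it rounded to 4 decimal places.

G0 X0.00 Y1.50 Z13.20
G1 X2.12 Y0.62 E0.1145
G1 X2.38 Y0.00 E0.1481
G1 X14.50 Y0.00 E0.7527
G1 X14.50 Y27.50 E2.1247
G1 X0.00 Y27.50 E2.8481
G1 X0.00 Y1.50 E4.1453

At z = 13.2 mm: the 14.5×27.5 cube contributes its full rectangle; the r=3 cylinder at (0, -1.5) contributes a regular 8-gon of circumradius 3; Taking the first minus the rest: starting from the 14.5×27.5 cube, the r=3 cylinder at (0, -1.5) partially overlaps it — only the 2.33 mm² overlap (of its 25.46 mm²) is removed, clipping the outline — 1 connected region; the cylinder at (5.5, -3): section is a regular 8-gon, circumradius r=2; After the difference (first − rest): starting from the result so far, the r=2 cylinder at (5.5, -3) misses the remaining region (no effect) — 1 connected region. The outline is a single polygon with 6 vertices. Extrusion per mm of travel: 0.4 × 0.3 / (π × 0.875²) = 0.049890. Accumulating E over each segment gives final E = 4.1453.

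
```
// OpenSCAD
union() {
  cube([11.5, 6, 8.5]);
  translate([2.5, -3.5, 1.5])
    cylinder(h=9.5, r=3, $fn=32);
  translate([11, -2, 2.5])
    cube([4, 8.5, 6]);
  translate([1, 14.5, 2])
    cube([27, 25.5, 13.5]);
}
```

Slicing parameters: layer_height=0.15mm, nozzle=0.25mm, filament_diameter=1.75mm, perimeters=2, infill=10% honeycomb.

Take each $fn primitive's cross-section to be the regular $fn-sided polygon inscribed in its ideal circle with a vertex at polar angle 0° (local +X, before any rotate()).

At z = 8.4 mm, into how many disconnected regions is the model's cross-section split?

3

At z = 8.4 mm: the cube (footprint 11.5×6) is included at this height; the cylinder at (2.5, -3.5): section is a regular 32-gon, circumradius r=3; the 4×8.5 cube at (11, -2) contributes its full rectangle; the cube at (1, 14.5) is present — its section is the full 27×25.5 rectangle; Combining (union): the regions partially overlap (shared area 3.00 mm²), so overlapping operands fuse into one piece — 3 connected regions. The result has 3 disconnected regions.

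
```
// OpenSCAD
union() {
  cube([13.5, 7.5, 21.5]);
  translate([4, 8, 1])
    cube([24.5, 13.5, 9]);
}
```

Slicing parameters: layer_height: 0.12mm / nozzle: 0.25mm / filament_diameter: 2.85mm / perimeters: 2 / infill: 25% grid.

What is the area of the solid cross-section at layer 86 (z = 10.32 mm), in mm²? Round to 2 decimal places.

At z = 10.32 mm: the 13.5×7.5 cube contributes its full rectangle (area 101.25 mm²); the cube at (4, 8) is absent (z outside [1, 10]); Merging all regions: only the 13.5×7.5 cube is present, so the union is just that shape — area = 101.25 mm². Overall, the cross-section is a single solid region. Net area = 101.25 mm².

101.25 mm²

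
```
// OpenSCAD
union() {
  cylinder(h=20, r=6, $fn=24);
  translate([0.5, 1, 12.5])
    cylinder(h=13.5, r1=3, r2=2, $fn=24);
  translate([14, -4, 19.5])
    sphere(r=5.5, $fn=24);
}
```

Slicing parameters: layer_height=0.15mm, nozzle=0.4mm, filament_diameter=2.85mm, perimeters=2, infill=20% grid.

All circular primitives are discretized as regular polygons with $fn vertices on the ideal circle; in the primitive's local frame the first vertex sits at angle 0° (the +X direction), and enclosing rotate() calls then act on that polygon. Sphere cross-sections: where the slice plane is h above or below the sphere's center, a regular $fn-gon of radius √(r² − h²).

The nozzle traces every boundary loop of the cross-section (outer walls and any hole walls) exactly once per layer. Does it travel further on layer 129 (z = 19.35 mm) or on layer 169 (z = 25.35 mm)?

Layer 129 (z = 19.35): the r=6 cylinder contributes a regular 24-gon of circumradius 6 (perimeter = 2·24·6.000·sin(180°/24) = 37.59 mm); the cone at (0.5, 1) contributes a regular 24-gon of circumradius 2.493 (interpolated between r1=3 and r2=2 at t=0.507) (perimeter = 2·24·2.493·sin(180°/24) = 15.62 mm); the sphere at (14, -4): section is a regular 24-gon, circumradius = √(r²−h²) = √(5.5²−0.15²) = 5.498 (perimeter = 2·24·5.498·sin(180°/24) = 34.45 mm); Merging all regions: the regions partially overlap (shared area 19.30 mm²), so the edge portions inside another operand are dropped and the merged outline is re-measured after clipping — boundary = 72.04 mm. So its perimeter = 72.04 mm. Layer 169 (z = 25.35): the cylinder is not intersected at this z (z outside [0, 20]); the cone at (0.5, 1): at t=0.952 of its height the radius interpolates to r₁+(r₂−r₁)t = 2.048, giving a regular 24-gon of that circumradius (perimeter = 2·24·2.048·sin(180°/24) = 12.83 mm); the sphere at (14, -4) is absent (|z−center|=5.850 > r=5.5); Merging all regions: only the cone at (0.5, 1) is present, so the union is just that shape — boundary = 12.83 mm. So its perimeter = 12.83 mm. Layer 129 is larger (72.04 vs 12.83 mm).

layer 129 (z = 19.35 mm)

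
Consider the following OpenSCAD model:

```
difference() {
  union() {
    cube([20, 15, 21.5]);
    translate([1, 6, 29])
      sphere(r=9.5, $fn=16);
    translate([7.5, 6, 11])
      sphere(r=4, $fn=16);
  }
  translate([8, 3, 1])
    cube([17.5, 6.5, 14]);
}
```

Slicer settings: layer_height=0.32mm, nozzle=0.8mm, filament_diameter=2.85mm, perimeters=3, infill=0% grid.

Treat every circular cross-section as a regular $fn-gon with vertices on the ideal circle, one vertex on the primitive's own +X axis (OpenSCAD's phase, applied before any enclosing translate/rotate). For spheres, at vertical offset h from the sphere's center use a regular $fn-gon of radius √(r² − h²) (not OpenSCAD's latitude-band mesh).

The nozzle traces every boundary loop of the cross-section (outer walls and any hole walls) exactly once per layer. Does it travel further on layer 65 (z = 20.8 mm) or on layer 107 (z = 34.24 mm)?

Layer 65 (z = 20.8): the cube is present — its section is the full 20×15 rectangle (perimeter 70.00 mm); the sphere at (1, 6): section is a regular 16-gon, circumradius = √(r²−h²) = √(9.5²−8.2²) = 4.797 (perimeter = 2·16·4.797·sin(180°/16) = 29.95 mm); the sphere at (7.5, 6) is absent (|z−center|=9.800 > r=4); Merging all regions: the regions partially overlap (shared area 44.62 mm²), so the edge portions inside another operand are dropped and the merged outline is re-measured after clipping — boundary = 73.74 mm; the cube at (8, 3) does not reach this height (z outside [1, 15]); Taking the first minus the rest: none of the subtracted shapes is present at this height, so that combined region is unchanged — boundary = 73.74 mm. So its perimeter = 73.74 mm. Layer 107 (z = 34.24): the cube is not intersected at this z (z outside [0, 21.5]); the r=9.5 sphere at (1, 6) contributes a regular 16-gon of circumradius √(9.5²−5.24²) = 7.924 (perimeter = 2·16·7.924·sin(180°/16) = 49.47 mm); the sphere at (7.5, 6) is not intersected at this z (|z−center|=23.240 > r=4); Combining (union): only the r=9.5 sphere at (1, 6) is present, so the union is just that shape — boundary = 49.47 mm; the cube at (8, 3) is absent (z outside [1, 15]); Taking the first minus the rest: none of the subtracted shapes is present at this height, so the result so far is unchanged — boundary = 49.47 mm. So its perimeter = 49.47 mm. Layer 65 is larger (73.74 vs 49.47 mm).

layer 65 (z = 20.8 mm)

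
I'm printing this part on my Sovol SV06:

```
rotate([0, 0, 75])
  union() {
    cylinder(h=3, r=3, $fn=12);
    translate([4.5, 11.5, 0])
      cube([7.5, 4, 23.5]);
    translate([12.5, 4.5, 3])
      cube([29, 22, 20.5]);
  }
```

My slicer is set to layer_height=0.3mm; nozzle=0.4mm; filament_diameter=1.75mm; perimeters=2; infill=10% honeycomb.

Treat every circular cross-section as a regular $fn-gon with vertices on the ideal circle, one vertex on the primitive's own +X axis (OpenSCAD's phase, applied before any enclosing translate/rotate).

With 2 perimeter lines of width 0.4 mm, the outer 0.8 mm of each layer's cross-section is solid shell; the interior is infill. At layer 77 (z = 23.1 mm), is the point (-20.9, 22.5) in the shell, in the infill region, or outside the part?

At z = 23.1 mm: the cylinder is absent (z outside [0, 3]); the 7.5×4 cube at (4.5, 11.5) contributes its full rectangle; the 29×22 cube at (12.5, 4.5) contributes its full rectangle; Merging all regions: the 2 present regions are separate (no shared area or edge), so areas and boundary lengths simply add and each stays a separate island — 2 connected regions; (rotated 75° about Z; rotation is an isometry so areas/perimeters/island counts are preserved). Overall, the cross-section has 2 separate islands. Undo the 75° rotation: the query point maps to (16.324, 26.011) in the un-rotated model frame. The nearest boundary edge runs (12.50, 26.50)→(41.50, 26.50); distance from the point to it = 0.49 mm. (Shell/infill is judged within the island containing the point — the largest one.) The point is inside the cross-section, 0.49 mm from the nearest boundary — within the 0.8 mm shell band (2 × 0.4).

shell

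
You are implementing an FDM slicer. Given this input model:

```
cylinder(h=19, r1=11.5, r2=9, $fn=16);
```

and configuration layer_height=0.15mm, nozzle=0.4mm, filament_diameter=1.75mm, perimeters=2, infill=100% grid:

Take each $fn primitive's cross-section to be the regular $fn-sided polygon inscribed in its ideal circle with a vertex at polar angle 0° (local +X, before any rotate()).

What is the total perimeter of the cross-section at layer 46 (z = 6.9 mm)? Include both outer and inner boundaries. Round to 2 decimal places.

66.13 mm

At z = 6.9 mm: the cone: at t=0.363 of its height the radius interpolates to r₁+(r₂−r₁)t = 10.592, giving a regular 16-gon of that circumradius (perimeter = 2·16·10.592·sin(180°/16) = 66.13 mm). Overall, the cross-section is a single solid region. Total boundary length (outer) = 66.13 mm.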